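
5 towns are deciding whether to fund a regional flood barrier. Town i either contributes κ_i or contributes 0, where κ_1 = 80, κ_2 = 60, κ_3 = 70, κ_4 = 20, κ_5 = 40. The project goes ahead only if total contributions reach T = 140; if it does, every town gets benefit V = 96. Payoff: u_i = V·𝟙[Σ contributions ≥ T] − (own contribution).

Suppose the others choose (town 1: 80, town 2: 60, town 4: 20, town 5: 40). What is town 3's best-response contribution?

0

Others' total = 200 ≥ 140; contributing adds cost 70 for no extra benefit.
Best response: 0.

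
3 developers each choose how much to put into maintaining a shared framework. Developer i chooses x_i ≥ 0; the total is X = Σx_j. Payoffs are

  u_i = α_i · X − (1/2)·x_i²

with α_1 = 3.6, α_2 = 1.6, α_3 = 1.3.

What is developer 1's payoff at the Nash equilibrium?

Developer i's FOC: ∂u_i/∂x_i = α_i − x_i = 0, so x_i* = α_i.
NE contributions = (3.6, 1.6, 1.3); X = 6.5.
u_1 = α_1·X − ½·(x_1)² = 3.6·6.5 − ½·3.6² = 16.92.

16.92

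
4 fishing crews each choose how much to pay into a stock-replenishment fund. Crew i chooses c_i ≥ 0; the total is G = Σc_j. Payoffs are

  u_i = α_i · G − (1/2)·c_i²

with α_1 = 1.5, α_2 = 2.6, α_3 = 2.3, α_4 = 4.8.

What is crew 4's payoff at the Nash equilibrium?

Crew i's FOC: ∂u_i/∂c_i = α_i − c_i = 0, so c_i* = α_i.
NE contributions = (1.5, 2.6, 2.3, 4.8); G = 11.2.
u_4 = α_4·G − ½·(c_4)² = 4.8·11.2 − ½·4.8² = 42.24.

42.24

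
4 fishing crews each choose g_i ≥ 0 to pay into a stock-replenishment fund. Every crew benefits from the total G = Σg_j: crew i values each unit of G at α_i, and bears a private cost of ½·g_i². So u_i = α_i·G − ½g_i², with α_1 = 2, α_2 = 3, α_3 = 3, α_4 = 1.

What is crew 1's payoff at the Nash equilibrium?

16

Crew i's FOC: ∂u_i/∂g_i = α_i − g_i = 0, so g_i* = α_i.
NE contributions = (2, 3, 3, 1); G = 9.
u_1 = α_1·G − ½·(g_1)² = 2·9 − ½·2² = 16.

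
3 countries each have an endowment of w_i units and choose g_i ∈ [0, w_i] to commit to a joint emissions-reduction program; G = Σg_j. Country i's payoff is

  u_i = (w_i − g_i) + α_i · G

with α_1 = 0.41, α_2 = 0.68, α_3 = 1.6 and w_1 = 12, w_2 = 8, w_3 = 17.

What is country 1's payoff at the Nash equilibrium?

18.97

∂u_i/∂g_i = α_i − 1, so country i contributes w_i if α_i > 1, else 0.
α_i > 1 for i ∈ {3}; NE contributions (0, 0, 17), G = 17.
u_1 = (12 − 0) + 0.41·17 = 18.97.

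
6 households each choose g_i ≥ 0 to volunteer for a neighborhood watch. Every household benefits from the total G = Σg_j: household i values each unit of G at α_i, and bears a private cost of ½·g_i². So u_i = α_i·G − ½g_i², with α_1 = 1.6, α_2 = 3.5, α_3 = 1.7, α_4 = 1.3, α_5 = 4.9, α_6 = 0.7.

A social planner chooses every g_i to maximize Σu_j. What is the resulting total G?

Planner FOC: ∂(Σu_j)/∂g_i = (Σα_j) − g_i = 0, so g_i^SO = Σα_j = 13.7 for every i; G^SO = 82.2.

82.2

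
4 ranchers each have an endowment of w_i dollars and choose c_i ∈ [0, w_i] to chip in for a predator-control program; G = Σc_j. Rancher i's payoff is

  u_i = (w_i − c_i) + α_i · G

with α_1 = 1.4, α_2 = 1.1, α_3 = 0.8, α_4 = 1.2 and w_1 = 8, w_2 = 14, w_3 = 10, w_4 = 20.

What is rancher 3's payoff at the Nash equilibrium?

∂u_i/∂c_i = α_i − 1, so rancher i contributes w_i if α_i > 1, else 0.
α_i > 1 for i ∈ {1, 2, 4}; NE contributions (8, 14, 0, 20), G = 42.
u_3 = (10 − 0) + 0.8·42 = 43.6.

43.6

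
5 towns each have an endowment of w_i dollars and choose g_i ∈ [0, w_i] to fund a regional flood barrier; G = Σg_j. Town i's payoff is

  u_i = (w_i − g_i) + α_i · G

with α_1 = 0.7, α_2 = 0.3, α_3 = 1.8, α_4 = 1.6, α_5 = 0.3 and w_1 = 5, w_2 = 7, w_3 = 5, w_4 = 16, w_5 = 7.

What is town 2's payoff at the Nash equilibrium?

∂u_i/∂g_i = α_i − 1, so town i contributes w_i if α_i > 1, else 0.
α_i > 1 for i ∈ {3, 4}; NE contributions (0, 0, 5, 16, 0), G = 21.
u_2 = (7 − 0) + 0.3·21 = 13.3.

13.3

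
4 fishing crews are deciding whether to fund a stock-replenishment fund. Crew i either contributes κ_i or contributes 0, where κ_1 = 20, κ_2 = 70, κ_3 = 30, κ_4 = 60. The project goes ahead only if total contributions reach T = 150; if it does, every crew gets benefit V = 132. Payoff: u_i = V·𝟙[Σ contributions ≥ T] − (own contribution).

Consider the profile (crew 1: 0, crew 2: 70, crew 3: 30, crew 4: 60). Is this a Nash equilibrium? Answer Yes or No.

Total = 160 ≥ 150: provided.
Crew 1 (pledges 0, payoff 132): pledging 20 → total 180, payoff 112. No gain.
Crew 2 (pledges 70, payoff 62): dropping to 0 → total 90, payoff 0. No gain.
Crew 3 (pledges 30, payoff 102): dropping to 0 → total 130, payoff 0. No gain.
Crew 4 (pledges 60, payoff 72): dropping to 0 → total 100, payoff 0. No gain.

Yes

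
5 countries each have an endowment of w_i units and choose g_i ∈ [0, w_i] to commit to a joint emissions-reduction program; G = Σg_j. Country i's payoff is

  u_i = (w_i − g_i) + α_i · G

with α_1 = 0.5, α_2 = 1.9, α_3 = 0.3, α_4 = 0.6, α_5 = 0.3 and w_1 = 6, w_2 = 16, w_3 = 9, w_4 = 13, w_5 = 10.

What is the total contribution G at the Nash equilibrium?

16

∂u_i/∂g_i = α_i − 1, so country i contributes w_i if α_i > 1, else 0.
α_i > 1 for i ∈ {2}; NE contributions (0, 16, 0, 0, 0), G = 16.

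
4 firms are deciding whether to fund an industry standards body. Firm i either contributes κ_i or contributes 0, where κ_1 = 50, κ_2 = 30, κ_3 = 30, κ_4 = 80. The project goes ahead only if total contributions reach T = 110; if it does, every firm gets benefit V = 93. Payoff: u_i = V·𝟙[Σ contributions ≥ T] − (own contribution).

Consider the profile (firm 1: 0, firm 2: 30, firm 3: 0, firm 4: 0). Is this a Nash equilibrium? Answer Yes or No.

No

Total = 30 < 110: not provided.
Firm 1 (pledges 0, payoff 0): pledging 50 → total 80, payoff -50. No gain.
Firm 2 (pledges 30, payoff -30): dropping to 0 → total 0, payoff 0. Profitable deviation.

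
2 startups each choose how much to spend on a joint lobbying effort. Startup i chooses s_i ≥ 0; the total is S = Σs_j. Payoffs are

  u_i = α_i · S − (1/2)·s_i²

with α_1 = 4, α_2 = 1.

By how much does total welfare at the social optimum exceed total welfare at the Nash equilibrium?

Startup i's FOC: ∂u_i/∂s_i = α_i − s_i = 0, so s_i* = α_i.
NE contributions = (4, 1); S = 5.
W^NE = (Σα)·S − ½Σα_i² = 5² − ½·17 = 16.5.
Planner sets s_i = Σα_j = 5 for every i, so S^SO = 2·5 = 10.
W^SO = (Σα)·S^SO − ½·2·(Σα)² = (2/2)·5² = 25.
Deadweight loss = W^SO − W^NE = 8.5.

8.5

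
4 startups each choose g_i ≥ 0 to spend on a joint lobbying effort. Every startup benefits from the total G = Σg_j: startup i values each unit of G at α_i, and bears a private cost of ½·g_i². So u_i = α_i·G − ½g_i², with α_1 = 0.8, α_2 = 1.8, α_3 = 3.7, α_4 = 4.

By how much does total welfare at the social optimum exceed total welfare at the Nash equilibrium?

Startup i's FOC: ∂u_i/∂g_i = α_i − g_i = 0, so g_i* = α_i.
NE contributions = (0.8, 1.8, 3.7, 4); G = 10.3.
W^NE = (Σα)·G − ½Σα_i² = 10.3² − ½·33.57 = 89.305.
Planner sets g_i = Σα_j = 10.3 for every i, so G^SO = 4·10.3 = 41.2.
W^SO = (Σα)·G^SO − ½·4·(Σα)² = (4/2)·10.3² = 212.18.
Deadweight loss = W^SO − W^NE = 122.875.

122.875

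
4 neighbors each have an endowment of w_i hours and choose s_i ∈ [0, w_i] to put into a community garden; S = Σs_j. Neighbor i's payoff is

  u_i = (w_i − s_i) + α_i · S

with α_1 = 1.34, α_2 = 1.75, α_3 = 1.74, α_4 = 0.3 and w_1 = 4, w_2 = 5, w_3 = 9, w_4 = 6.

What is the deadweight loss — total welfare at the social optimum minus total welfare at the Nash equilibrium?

∂u_i/∂s_i = α_i − 1, so neighbor i contributes w_i if α_i > 1, else 0.
α_i > 1 for i ∈ {1, 2, 3}; NE contributions (4, 5, 9, 0), S = 18.
W^NE = Σw_i − S^NE + (Σα_i)·S^NE = 24 + 4.13·18 = 98.34.
Planner: ∂(Σu_j)/∂s_i = Σα_j − 1 = 4.13 > 0, so everyone contributes w_i; S^SO = 24, W^SO = 24 + 4.13·24 = 123.12.
Deadweight loss = 24.78.

24.78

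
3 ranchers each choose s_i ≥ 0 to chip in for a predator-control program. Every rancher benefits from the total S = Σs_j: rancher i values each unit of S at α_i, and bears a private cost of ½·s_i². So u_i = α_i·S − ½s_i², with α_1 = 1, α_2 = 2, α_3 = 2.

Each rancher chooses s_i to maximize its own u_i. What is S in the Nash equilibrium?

5

Rancher i's FOC: ∂u_i/∂s_i = α_i − s_i = 0, so s_i* = α_i.
NE contributions = (1, 2, 2); S = 5.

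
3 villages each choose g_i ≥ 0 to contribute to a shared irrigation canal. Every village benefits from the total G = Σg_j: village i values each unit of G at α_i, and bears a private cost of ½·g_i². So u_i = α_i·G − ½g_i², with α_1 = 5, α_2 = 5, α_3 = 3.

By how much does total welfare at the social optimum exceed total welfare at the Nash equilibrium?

Village i's FOC: ∂u_i/∂g_i = α_i − g_i = 0, so g_i* = α_i.
NE contributions = (5, 5, 3); G = 13.
W^NE = (Σα)·G − ½Σα_i² = 13² − ½·59 = 139.5.
Planner sets g_i = Σα_j = 13 for every i, so G^SO = 3·13 = 39.
W^SO = (Σα)·G^SO − ½·3·(Σα)² = (3/2)·13² = 253.5.
Deadweight loss = W^SO − W^NE = 114.

114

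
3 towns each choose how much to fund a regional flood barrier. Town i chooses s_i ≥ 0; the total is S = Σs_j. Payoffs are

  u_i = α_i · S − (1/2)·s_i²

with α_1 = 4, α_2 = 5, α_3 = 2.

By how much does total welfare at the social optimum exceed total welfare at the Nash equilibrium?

Town i's FOC: ∂u_i/∂s_i = α_i − s_i = 0, so s_i* = α_i.
NE contributions = (4, 5, 2); S = 11.
W^NE = (Σα)·S − ½Σα_i² = 11² − ½·45 = 98.5.
Planner sets s_i = Σα_j = 11 for every i, so S^SO = 3·11 = 33.
W^SO = (Σα)·S^SO − ½·3·(Σα)² = (3/2)·11² = 181.5.
Deadweight loss = W^SO − W^NE = 83.

83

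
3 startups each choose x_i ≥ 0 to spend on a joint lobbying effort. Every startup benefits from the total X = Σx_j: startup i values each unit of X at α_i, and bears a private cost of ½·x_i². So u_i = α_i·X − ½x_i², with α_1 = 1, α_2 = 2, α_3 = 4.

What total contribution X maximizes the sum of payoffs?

Planner FOC: ∂(Σu_j)/∂x_i = (Σα_j) − x_i = 0, so x_i^SO = Σα_j = 7 for every i; X^SO = 21.

21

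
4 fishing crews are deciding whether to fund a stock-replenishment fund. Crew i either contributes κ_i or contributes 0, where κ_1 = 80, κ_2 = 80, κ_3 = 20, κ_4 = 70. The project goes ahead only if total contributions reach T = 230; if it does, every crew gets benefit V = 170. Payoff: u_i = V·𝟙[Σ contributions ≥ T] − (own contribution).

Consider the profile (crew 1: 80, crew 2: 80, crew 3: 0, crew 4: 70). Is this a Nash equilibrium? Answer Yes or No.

Yes

Total = 230 ≥ 230: provided.
Crew 1 (pledges 80, payoff 90): dropping to 0 → total 150, payoff 0. No gain.
Crew 2 (pledges 80, payoff 90): dropping to 0 → total 150, payoff 0. No gain.
Crew 3 (pledges 0, payoff 170): pledging 20 → total 250, payoff 150. No gain.
Crew 4 (pledges 70, payoff 100): dropping to 0 → total 160, payoff 0. No gain.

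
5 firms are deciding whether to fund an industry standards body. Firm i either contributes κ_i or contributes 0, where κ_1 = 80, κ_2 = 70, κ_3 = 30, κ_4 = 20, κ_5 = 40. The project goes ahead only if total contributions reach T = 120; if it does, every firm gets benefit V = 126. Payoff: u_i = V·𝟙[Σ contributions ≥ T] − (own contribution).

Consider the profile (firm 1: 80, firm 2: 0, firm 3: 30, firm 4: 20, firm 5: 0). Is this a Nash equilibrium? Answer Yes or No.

Yes

Total = 130 ≥ 120: provided.
Firm 1 (pledges 80, payoff 46): dropping to 0 → total 50, payoff 0. No gain.
Firm 2 (pledges 0, payoff 126): pledging 70 → total 200, payoff 56. No gain.
Firm 3 (pledges 30, payoff 96): dropping to 0 → total 100, payoff 0. No gain.
Firm 4 (pledges 20, payoff 106): dropping to 0 → total 110, payoff 0. No gain.
Firm 5 (pledges 0, payoff 126): pledging 40 → total 170, payoff 86. No gain.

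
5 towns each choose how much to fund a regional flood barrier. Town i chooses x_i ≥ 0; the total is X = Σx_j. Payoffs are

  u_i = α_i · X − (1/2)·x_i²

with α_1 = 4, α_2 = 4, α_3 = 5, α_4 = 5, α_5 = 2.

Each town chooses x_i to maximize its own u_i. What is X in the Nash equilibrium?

20

Town i's FOC: ∂u_i/∂x_i = α_i − x_i = 0, so x_i* = α_i.
NE contributions = (4, 4, 5, 5, 2); X = 20.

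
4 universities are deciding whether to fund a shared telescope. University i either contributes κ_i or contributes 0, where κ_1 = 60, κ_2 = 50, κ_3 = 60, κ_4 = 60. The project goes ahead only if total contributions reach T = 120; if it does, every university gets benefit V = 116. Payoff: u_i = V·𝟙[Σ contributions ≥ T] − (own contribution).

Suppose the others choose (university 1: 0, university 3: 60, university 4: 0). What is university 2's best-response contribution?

0

Others' total = 60. Even contributing 50 gives 110 < 120: no benefit either way.
Best response: 0.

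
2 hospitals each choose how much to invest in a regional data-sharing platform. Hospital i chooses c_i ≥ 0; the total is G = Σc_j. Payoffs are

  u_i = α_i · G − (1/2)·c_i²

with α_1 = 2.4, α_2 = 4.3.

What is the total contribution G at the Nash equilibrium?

6.7

Hospital i's FOC: ∂u_i/∂c_i = α_i − c_i = 0, so c_i* = α_i.
NE contributions = (2.4, 4.3); G = 6.7.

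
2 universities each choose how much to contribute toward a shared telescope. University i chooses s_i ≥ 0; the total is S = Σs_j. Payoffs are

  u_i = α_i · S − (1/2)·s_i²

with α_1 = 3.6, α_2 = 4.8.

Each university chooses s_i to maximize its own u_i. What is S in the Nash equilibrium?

University i's FOC: ∂u_i/∂s_i = α_i − s_i = 0, so s_i* = α_i.
NE contributions = (3.6, 4.8); S = 8.4.

8.4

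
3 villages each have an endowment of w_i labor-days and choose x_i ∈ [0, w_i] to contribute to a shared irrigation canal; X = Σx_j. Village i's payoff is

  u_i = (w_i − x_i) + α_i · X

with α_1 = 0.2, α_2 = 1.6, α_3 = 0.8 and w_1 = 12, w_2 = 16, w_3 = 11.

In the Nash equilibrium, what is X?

∂u_i/∂x_i = α_i − 1, so village i contributes w_i if α_i > 1, else 0.
α_i > 1 for i ∈ {2}; NE contributions (0, 16, 0), X = 16.

16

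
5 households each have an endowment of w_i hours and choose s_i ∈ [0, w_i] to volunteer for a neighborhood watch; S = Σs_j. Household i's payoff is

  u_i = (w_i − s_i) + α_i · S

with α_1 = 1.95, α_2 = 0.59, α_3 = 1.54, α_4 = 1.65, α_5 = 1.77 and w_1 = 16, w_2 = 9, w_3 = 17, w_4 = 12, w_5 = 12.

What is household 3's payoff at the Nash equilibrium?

87.78

∂u_i/∂s_i = α_i − 1, so household i contributes w_i if α_i > 1, else 0.
α_i > 1 for i ∈ {1, 3, 4, 5}; NE contributions (16, 0, 17, 12, 12), S = 57.
u_3 = (17 − 17) + 1.54·57 = 87.78.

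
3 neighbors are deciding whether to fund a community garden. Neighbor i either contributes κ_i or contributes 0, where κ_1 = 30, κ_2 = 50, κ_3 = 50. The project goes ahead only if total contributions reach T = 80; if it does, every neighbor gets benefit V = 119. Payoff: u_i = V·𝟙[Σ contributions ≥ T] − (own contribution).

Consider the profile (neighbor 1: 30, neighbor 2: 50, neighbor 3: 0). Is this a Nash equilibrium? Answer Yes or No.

Yes

Total = 80 ≥ 80: provided.
Neighbor 1 (pledges 30, payoff 89): dropping to 0 → total 50, payoff 0. No gain.
Neighbor 2 (pledges 50, payoff 69): dropping to 0 → total 30, payoff 0. No gain.
Neighbor 3 (pledges 0, payoff 119): pledging 50 → total 130, payoff 69. No gain.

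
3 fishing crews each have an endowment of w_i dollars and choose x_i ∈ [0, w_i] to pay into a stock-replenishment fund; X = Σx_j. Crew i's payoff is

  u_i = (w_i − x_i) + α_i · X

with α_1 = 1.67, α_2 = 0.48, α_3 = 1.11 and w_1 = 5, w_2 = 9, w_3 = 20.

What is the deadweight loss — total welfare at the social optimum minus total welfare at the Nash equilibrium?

20.34

∂u_i/∂x_i = α_i − 1, so crew i contributes w_i if α_i > 1, else 0.
α_i > 1 for i ∈ {1, 3}; NE contributions (5, 0, 20), X = 25.
W^NE = Σw_i − X^NE + (Σα_i)·X^NE = 34 + 2.26·25 = 90.5.
Planner: ∂(Σu_j)/∂x_i = Σα_j − 1 = 2.26 > 0, so everyone contributes w_i; X^SO = 34, W^SO = 34 + 2.26·34 = 110.84.
Deadweight loss = 20.34.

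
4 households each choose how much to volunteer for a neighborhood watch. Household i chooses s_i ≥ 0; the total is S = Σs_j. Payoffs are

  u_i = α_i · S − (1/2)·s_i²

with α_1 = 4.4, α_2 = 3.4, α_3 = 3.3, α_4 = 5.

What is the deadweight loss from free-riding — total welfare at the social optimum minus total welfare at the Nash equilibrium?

292.615

Household i's FOC: ∂u_i/∂s_i = α_i − s_i = 0, so s_i* = α_i.
NE contributions = (4.4, 3.4, 3.3, 5); S = 16.1.
W^NE = (Σα)·S − ½Σα_i² = 16.1² − ½·66.81 = 225.805.
Planner sets s_i = Σα_j = 16.1 for every i, so S^SO = 4·16.1 = 64.4.
W^SO = (Σα)·S^SO − ½·4·(Σα)² = (4/2)·16.1² = 518.42.
Deadweight loss = W^SO − W^NE = 292.615.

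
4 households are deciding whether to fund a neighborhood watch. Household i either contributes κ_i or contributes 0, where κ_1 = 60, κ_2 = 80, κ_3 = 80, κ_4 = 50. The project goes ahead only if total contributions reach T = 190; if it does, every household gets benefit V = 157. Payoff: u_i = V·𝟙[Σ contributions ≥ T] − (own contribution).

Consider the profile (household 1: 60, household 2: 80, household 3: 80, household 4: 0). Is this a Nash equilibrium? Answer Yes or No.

Total = 220 ≥ 190: provided.
Household 1 (pledges 60, payoff 97): dropping to 0 → total 160, payoff 0. No gain.
Household 2 (pledges 80, payoff 77): dropping to 0 → total 140, payoff 0. No gain.
Household 3 (pledges 80, payoff 77): dropping to 0 → total 140, payoff 0. No gain.
Household 4 (pledges 0, payoff 157): pledging 50 → total 270, payoff 107. No gain.

Yes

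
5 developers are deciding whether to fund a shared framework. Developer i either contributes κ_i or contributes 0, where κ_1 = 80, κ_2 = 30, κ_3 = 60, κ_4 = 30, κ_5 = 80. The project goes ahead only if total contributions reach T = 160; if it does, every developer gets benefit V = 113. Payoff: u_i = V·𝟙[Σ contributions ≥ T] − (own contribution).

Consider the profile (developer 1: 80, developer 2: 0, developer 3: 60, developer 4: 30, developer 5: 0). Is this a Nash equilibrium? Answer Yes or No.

Total = 170 ≥ 160: provided.
Developer 1 (pledges 80, payoff 33): dropping to 0 → total 90, payoff 0. No gain.
Developer 2 (pledges 0, payoff 113): pledging 30 → total 200, payoff 83. No gain.
Developer 3 (pledges 60, payoff 53): dropping to 0 → total 110, payoff 0. No gain.
Developer 4 (pledges 30, payoff 83): dropping to 0 → total 140, payoff 0. No gain.
Developer 5 (pledges 0, payoff 113): pledging 80 → total 250, payoff 33. No gain.

Yes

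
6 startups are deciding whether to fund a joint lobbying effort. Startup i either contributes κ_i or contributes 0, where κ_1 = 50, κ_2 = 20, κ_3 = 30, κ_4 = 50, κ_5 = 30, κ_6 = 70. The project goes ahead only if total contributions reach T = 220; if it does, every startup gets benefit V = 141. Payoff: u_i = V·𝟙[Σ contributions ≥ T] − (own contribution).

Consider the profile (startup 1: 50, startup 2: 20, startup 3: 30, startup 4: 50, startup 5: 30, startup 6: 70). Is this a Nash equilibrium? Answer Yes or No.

Total = 250 ≥ 220: provided.
Startup 1 (pledges 50, payoff 91): dropping to 0 → total 200, payoff 0. No gain.
Startup 2 (pledges 20, payoff 121): dropping to 0 → total 230, payoff 141. Profitable deviation.

No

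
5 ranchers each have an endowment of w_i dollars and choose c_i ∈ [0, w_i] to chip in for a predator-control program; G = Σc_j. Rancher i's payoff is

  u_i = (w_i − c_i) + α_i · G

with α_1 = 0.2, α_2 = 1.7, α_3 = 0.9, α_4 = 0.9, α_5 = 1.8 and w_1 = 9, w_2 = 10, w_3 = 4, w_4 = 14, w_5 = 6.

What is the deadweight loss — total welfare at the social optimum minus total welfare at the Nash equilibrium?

∂u_i/∂c_i = α_i − 1, so rancher i contributes w_i if α_i > 1, else 0.
α_i > 1 for i ∈ {2, 5}; NE contributions (0, 10, 0, 0, 6), G = 16.
W^NE = Σw_i − G^NE + (Σα_i)·G^NE = 43 + 4.5·16 = 115.
Planner: ∂(Σu_j)/∂c_i = Σα_j − 1 = 4.5 > 0, so everyone contributes w_i; G^SO = 43, W^SO = 43 + 4.5·43 = 236.5.
Deadweight loss = 121.5.

121.5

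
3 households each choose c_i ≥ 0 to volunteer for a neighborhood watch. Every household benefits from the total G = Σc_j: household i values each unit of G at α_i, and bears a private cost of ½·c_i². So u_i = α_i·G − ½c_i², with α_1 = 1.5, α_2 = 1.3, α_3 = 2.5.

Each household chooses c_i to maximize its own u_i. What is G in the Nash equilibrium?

Household i's FOC: ∂u_i/∂c_i = α_i − c_i = 0, so c_i* = α_i.
NE contributions = (1.5, 1.3, 2.5); G = 5.3.

5.3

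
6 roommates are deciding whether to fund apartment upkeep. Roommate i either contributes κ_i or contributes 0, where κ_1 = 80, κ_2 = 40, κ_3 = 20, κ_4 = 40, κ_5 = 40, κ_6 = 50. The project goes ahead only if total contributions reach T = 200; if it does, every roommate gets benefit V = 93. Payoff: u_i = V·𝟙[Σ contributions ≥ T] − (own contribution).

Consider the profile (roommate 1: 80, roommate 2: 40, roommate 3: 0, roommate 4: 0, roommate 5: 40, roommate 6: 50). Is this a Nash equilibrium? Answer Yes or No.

Total = 210 ≥ 200: provided.
Roommate 1 (pledges 80, payoff 13): dropping to 0 → total 130, payoff 0. No gain.
Roommate 2 (pledges 40, payoff 53): dropping to 0 → total 170, payoff 0. No gain.
Roommate 3 (pledges 0, payoff 93): pledging 20 → total 230, payoff 73. No gain.
Roommate 4 (pledges 0, payoff 93): pledging 40 → total 250, payoff 53. No gain.
Roommate 5 (pledges 40, payoff 53): dropping to 0 → total 170, payoff 0. No gain.
Roommate 6 (pledges 50, payoff 43): dropping to 0 → total 160, payoff 0. No gain.

Yes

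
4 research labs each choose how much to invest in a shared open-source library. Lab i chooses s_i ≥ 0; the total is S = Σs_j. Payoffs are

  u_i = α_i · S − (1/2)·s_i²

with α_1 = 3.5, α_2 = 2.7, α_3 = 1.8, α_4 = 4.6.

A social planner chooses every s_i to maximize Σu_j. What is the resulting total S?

Planner FOC: ∂(Σu_j)/∂s_i = (Σα_j) − s_i = 0, so s_i^SO = Σα_j = 12.6 for every i; S^SO = 50.4.

50.4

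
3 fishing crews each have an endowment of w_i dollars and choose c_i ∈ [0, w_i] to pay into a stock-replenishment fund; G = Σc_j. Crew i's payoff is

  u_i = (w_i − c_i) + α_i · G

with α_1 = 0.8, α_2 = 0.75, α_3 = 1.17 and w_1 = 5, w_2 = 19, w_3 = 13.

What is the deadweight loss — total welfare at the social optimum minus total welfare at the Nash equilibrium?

41.28

∂u_i/∂c_i = α_i − 1, so crew i contributes w_i if α_i > 1, else 0.
α_i > 1 for i ∈ {3}; NE contributions (0, 0, 13), G = 13.
W^NE = Σw_i − G^NE + (Σα_i)·G^NE = 37 + 1.72·13 = 59.36.
Planner: ∂(Σu_j)/∂c_i = Σα_j − 1 = 1.72 > 0, so everyone contributes w_i; G^SO = 37, W^SO = 37 + 1.72·37 = 100.64.
Deadweight loss = 41.28.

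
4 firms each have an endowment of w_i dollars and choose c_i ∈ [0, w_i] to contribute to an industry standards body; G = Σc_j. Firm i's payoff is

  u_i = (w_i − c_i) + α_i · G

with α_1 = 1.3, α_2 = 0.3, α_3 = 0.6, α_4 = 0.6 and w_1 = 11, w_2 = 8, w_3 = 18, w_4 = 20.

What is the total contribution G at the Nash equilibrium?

11

∂u_i/∂c_i = α_i − 1, so firm i contributes w_i if α_i > 1, else 0.
α_i > 1 for i ∈ {1}; NE contributions (11, 0, 0, 0), G = 11.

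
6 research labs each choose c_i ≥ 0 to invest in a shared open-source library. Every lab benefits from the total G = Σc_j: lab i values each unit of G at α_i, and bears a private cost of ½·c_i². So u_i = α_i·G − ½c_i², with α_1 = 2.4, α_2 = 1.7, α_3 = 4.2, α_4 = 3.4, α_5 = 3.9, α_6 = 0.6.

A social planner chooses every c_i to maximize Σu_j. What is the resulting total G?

97.2

Planner FOC: ∂(Σu_j)/∂c_i = (Σα_j) − c_i = 0, so c_i^SO = Σα_j = 16.2 for every i; G^SO = 97.2.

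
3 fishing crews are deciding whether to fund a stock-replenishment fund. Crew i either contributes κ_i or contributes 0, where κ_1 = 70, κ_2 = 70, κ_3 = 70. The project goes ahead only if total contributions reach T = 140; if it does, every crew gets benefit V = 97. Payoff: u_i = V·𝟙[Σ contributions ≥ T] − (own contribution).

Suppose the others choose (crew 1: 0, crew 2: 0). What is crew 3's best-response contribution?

Others' total = 0. Even contributing 70 gives 70 < 140: no benefit either way.
Best response: 0.

0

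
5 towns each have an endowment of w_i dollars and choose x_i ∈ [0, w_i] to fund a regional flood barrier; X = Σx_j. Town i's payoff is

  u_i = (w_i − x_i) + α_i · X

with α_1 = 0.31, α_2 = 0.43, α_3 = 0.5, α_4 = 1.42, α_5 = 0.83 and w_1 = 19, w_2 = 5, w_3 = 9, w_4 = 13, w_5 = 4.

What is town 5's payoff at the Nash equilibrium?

14.79

∂u_i/∂x_i = α_i − 1, so town i contributes w_i if α_i > 1, else 0.
α_i > 1 for i ∈ {4}; NE contributions (0, 0, 0, 13, 0), X = 13.
u_5 = (4 − 0) + 0.83·13 = 14.79.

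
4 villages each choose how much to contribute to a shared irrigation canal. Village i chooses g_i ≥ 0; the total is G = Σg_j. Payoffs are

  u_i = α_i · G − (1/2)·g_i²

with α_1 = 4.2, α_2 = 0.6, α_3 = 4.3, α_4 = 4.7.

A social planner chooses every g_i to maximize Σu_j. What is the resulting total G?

Planner FOC: ∂(Σu_j)/∂g_i = (Σα_j) − g_i = 0, so g_i^SO = Σα_j = 13.8 for every i; G^SO = 55.2.

55.2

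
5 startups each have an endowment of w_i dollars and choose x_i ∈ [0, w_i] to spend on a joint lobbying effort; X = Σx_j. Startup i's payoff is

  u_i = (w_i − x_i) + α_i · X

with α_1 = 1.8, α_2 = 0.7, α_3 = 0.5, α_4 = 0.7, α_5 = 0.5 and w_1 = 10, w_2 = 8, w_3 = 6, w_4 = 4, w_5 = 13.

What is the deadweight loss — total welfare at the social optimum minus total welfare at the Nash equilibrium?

∂u_i/∂x_i = α_i − 1, so startup i contributes w_i if α_i > 1, else 0.
α_i > 1 for i ∈ {1}; NE contributions (10, 0, 0, 0, 0), X = 10.
W^NE = Σw_i − X^NE + (Σα_i)·X^NE = 41 + 3.2·10 = 73.
Planner: ∂(Σu_j)/∂x_i = Σα_j − 1 = 3.2 > 0, so everyone contributes w_i; X^SO = 41, W^SO = 41 + 3.2·41 = 172.2.
Deadweight loss = 99.2.

99.2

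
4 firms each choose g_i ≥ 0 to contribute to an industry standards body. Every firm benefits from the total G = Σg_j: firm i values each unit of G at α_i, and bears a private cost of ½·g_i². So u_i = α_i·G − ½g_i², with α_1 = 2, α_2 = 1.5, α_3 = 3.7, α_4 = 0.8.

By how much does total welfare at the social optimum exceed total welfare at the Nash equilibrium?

74.29

Firm i's FOC: ∂u_i/∂g_i = α_i − g_i = 0, so g_i* = α_i.
NE contributions = (2, 1.5, 3.7, 0.8); G = 8.
W^NE = (Σα)·G − ½Σα_i² = 8² − ½·20.58 = 53.71.
Planner sets g_i = Σα_j = 8 for every i, so G^SO = 4·8 = 32.
W^SO = (Σα)·G^SO − ½·4·(Σα)² = (4/2)·8² = 128.
Deadweight loss = W^SO − W^NE = 74.29.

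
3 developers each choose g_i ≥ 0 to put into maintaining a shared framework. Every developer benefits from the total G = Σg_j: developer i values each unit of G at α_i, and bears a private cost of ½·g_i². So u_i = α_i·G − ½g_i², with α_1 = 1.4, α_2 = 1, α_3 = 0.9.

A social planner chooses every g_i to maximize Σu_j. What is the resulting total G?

9.9

Planner FOC: ∂(Σu_j)/∂g_i = (Σα_j) − g_i = 0, so g_i^SO = Σα_j = 3.3 for every i; G^SO = 9.9.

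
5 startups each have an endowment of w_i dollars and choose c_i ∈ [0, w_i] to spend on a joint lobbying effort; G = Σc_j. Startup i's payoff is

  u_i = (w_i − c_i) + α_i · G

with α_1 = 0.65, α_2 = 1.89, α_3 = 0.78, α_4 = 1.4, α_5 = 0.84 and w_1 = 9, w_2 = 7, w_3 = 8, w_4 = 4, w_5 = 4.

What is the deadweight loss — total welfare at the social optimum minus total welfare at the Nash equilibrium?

95.76

∂u_i/∂c_i = α_i − 1, so startup i contributes w_i if α_i > 1, else 0.
α_i > 1 for i ∈ {2, 4}; NE contributions (0, 7, 0, 4, 0), G = 11.
W^NE = Σw_i − G^NE + (Σα_i)·G^NE = 32 + 4.56·11 = 82.16.
Planner: ∂(Σu_j)/∂c_i = Σα_j − 1 = 4.56 > 0, so everyone contributes w_i; G^SO = 32, W^SO = 32 + 4.56·32 = 177.92.
Deadweight loss = 95.76.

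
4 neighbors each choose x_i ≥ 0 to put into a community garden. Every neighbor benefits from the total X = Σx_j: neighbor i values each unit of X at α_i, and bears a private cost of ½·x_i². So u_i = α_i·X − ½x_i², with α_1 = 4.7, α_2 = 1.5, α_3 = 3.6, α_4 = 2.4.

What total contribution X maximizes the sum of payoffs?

Planner FOC: ∂(Σu_j)/∂x_i = (Σα_j) − x_i = 0, so x_i^SO = Σα_j = 12.2 for every i; X^SO = 48.8.

48.8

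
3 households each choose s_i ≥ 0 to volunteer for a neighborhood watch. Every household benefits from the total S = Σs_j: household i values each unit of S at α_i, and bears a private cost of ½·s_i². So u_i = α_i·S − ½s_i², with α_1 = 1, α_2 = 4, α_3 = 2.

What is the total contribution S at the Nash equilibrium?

7

Household i's FOC: ∂u_i/∂s_i = α_i − s_i = 0, so s_i* = α_i.
NE contributions = (1, 4, 2); S = 7.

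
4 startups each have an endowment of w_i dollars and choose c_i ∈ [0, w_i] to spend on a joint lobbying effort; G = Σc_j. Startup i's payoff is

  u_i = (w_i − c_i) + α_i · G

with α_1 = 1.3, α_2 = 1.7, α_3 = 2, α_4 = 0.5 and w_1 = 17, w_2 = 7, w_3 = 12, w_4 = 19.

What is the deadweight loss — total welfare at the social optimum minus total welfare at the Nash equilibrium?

∂u_i/∂c_i = α_i − 1, so startup i contributes w_i if α_i > 1, else 0.
α_i > 1 for i ∈ {1, 2, 3}; NE contributions (17, 7, 12, 0), G = 36.
W^NE = Σw_i − G^NE + (Σα_i)·G^NE = 55 + 4.5·36 = 217.
Planner: ∂(Σu_j)/∂c_i = Σα_j − 1 = 4.5 > 0, so everyone contributes w_i; G^SO = 55, W^SO = 55 + 4.5·55 = 302.5.
Deadweight loss = 85.5.

85.5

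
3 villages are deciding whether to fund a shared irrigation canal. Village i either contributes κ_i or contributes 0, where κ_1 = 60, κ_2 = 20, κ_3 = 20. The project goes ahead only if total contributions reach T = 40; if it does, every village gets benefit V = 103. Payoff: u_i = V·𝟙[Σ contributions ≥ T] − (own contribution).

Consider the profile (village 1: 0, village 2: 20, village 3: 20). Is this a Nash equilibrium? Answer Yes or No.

Yes

Total = 40 ≥ 40: provided.
Village 1 (pledges 0, payoff 103): pledging 60 → total 100, payoff 43. No gain.
Village 2 (pledges 20, payoff 83): dropping to 0 → total 20, payoff 0. No gain.
Village 3 (pledges 20, payoff 83): dropping to 0 → total 20, payoff 0. No gain.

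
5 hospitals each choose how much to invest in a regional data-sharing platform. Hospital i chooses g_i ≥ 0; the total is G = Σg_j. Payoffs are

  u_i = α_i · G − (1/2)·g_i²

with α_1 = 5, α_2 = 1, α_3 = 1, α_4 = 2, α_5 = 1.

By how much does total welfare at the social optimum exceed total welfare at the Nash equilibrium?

Hospital i's FOC: ∂u_i/∂g_i = α_i − g_i = 0, so g_i* = α_i.
NE contributions = (5, 1, 1, 2, 1); G = 10.
W^NE = (Σα)·G − ½Σα_i² = 10² − ½·32 = 84.
Planner sets g_i = Σα_j = 10 for every i, so G^SO = 5·10 = 50.
W^SO = (Σα)·G^SO − ½·5·(Σα)² = (5/2)·10² = 250.
Deadweight loss = W^SO − W^NE = 166.

166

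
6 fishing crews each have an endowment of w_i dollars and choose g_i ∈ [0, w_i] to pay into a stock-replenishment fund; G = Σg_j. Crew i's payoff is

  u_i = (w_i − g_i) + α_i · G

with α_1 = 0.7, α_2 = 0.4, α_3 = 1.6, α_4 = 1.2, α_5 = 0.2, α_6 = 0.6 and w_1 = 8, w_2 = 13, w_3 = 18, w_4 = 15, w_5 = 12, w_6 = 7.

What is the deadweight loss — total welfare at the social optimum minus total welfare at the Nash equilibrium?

∂u_i/∂g_i = α_i − 1, so crew i contributes w_i if α_i > 1, else 0.
α_i > 1 for i ∈ {3, 4}; NE contributions (0, 0, 18, 15, 0, 0), G = 33.
W^NE = Σw_i − G^NE + (Σα_i)·G^NE = 73 + 3.7·33 = 195.1.
Planner: ∂(Σu_j)/∂g_i = Σα_j − 1 = 3.7 > 0, so everyone contributes w_i; G^SO = 73, W^SO = 73 + 3.7·73 = 343.1.
Deadweight loss = 148.

148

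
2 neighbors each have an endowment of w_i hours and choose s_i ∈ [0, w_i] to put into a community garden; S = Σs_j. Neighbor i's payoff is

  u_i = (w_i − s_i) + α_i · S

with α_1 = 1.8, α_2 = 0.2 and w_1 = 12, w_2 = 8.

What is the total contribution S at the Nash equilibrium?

∂u_i/∂s_i = α_i − 1, so neighbor i contributes w_i if α_i > 1, else 0.
α_i > 1 for i ∈ {1}; NE contributions (12, 0), S = 12.

12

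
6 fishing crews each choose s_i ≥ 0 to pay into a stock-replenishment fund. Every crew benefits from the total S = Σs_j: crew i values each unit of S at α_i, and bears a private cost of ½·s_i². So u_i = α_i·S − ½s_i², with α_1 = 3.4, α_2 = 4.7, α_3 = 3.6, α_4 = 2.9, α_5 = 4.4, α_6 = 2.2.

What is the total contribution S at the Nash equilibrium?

Crew i's FOC: ∂u_i/∂s_i = α_i − s_i = 0, so s_i* = α_i.
NE contributions = (3.4, 4.7, 3.6, 2.9, 4.4, 2.2); S = 21.2.

21.2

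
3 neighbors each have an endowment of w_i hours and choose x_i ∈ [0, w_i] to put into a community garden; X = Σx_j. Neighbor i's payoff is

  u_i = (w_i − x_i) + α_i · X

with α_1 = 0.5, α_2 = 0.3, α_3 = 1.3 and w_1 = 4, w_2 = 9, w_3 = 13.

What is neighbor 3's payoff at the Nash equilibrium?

16.9

∂u_i/∂x_i = α_i − 1, so neighbor i contributes w_i if α_i > 1, else 0.
α_i > 1 for i ∈ {3}; NE contributions (0, 0, 13), X = 13.
u_3 = (13 − 13) + 1.3·13 = 16.9.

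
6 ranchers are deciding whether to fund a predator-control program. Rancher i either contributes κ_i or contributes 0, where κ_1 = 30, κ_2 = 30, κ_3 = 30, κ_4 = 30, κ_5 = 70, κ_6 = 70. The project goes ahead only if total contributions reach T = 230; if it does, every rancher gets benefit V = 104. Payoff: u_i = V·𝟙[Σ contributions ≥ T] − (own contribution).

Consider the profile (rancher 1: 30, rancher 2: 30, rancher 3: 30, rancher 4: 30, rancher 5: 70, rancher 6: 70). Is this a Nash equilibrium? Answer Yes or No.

No

Total = 260 ≥ 230: provided.
Rancher 1 (pledges 30, payoff 74): dropping to 0 → total 230, payoff 104. Profitable deviation.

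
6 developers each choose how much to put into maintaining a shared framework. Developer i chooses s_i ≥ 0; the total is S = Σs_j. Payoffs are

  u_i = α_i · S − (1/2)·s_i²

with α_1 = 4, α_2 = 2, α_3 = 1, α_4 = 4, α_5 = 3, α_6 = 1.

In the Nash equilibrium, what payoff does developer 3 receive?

14.5

Developer i's FOC: ∂u_i/∂s_i = α_i − s_i = 0, so s_i* = α_i.
NE contributions = (4, 2, 1, 4, 3, 1); S = 15.
u_3 = α_3·S − ½·(s_3)² = 1·15 − ½·1² = 14.5.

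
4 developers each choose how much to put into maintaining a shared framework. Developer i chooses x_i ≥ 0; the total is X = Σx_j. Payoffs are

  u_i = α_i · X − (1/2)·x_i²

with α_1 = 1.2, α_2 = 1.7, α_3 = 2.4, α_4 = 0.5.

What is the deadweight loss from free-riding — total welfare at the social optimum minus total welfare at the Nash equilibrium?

Developer i's FOC: ∂u_i/∂x_i = α_i − x_i = 0, so x_i* = α_i.
NE contributions = (1.2, 1.7, 2.4, 0.5); X = 5.8.
W^NE = (Σα)·X − ½Σα_i² = 5.8² − ½·10.34 = 28.47.
Planner sets x_i = Σα_j = 5.8 for every i, so X^SO = 4·5.8 = 23.2.
W^SO = (Σα)·X^SO − ½·4·(Σα)² = (4/2)·5.8² = 67.28.
Deadweight loss = W^SO − W^NE = 38.81.

38.81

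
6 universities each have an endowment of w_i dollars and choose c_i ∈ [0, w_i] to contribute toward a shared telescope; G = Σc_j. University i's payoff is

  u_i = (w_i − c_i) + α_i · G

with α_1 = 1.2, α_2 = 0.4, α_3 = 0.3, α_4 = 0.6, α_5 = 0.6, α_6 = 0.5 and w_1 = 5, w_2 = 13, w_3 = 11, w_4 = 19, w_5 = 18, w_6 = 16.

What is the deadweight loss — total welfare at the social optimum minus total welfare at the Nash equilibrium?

200.2

∂u_i/∂c_i = α_i − 1, so university i contributes w_i if α_i > 1, else 0.
α_i > 1 for i ∈ {1}; NE contributions (5, 0, 0, 0, 0, 0), G = 5.
W^NE = Σw_i − G^NE + (Σα_i)·G^NE = 82 + 2.6·5 = 95.
Planner: ∂(Σu_j)/∂c_i = Σα_j − 1 = 2.6 > 0, so everyone contributes w_i; G^SO = 82, W^SO = 82 + 2.6·82 = 295.2.
Deadweight loss = 200.2.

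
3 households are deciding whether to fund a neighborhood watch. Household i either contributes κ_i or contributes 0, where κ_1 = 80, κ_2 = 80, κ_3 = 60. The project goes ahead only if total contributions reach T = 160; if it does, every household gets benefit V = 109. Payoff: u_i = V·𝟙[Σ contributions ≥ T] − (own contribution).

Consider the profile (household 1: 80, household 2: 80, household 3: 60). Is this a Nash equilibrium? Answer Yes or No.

Total = 220 ≥ 160: provided.
Household 1 (pledges 80, payoff 29): dropping to 0 → total 140, payoff 0. No gain.
Household 2 (pledges 80, payoff 29): dropping to 0 → total 140, payoff 0. No gain.
Household 3 (pledges 60, payoff 49): dropping to 0 → total 160, payoff 109. Profitable deviation.

No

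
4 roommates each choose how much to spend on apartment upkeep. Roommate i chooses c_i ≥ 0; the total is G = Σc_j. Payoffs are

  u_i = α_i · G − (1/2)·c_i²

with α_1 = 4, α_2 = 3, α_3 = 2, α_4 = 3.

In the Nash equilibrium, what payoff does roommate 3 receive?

Roommate i's FOC: ∂u_i/∂c_i = α_i − c_i = 0, so c_i* = α_i.
NE contributions = (4, 3, 2, 3); G = 12.
u_3 = α_3·G − ½·(c_3)² = 2·12 − ½·2² = 22.

22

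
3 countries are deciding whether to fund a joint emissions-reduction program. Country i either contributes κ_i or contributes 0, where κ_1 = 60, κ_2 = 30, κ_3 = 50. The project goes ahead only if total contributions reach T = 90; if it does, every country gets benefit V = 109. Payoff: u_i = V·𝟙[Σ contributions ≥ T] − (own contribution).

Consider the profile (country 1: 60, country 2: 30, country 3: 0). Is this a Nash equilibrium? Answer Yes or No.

Yes

Total = 90 ≥ 90: provided.
Country 1 (pledges 60, payoff 49): dropping to 0 → total 30, payoff 0. No gain.
Country 2 (pledges 30, payoff 79): dropping to 0 → total 60, payoff 0. No gain.
Country 3 (pledges 0, payoff 109): pledging 50 → total 140, payoff 59. No gain.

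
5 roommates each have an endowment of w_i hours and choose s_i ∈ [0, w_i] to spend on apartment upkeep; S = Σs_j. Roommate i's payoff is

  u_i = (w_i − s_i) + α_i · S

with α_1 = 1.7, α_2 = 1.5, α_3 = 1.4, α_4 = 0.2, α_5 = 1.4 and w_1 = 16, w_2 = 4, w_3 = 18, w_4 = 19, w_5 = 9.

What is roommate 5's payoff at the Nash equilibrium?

∂u_i/∂s_i = α_i − 1, so roommate i contributes w_i if α_i > 1, else 0.
α_i > 1 for i ∈ {1, 2, 3, 5}; NE contributions (16, 4, 18, 0, 9), S = 47.
u_5 = (9 − 9) + 1.4·47 = 65.8.

65.8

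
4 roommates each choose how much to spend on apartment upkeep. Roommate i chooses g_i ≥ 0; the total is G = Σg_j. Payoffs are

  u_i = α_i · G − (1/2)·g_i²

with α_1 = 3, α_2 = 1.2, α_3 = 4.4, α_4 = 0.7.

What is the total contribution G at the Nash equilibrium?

9.3

Roommate i's FOC: ∂u_i/∂g_i = α_i − g_i = 0, so g_i* = α_i.
NE contributions = (3, 1.2, 4.4, 0.7); G = 9.3.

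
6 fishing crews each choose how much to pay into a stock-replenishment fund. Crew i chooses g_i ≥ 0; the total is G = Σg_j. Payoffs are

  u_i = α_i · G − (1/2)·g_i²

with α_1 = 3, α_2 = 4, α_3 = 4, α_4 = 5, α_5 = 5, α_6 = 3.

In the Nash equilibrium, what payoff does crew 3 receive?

88

Crew i's FOC: ∂u_i/∂g_i = α_i − g_i = 0, so g_i* = α_i.
NE contributions = (3, 4, 4, 5, 5, 3); G = 24.
u_3 = α_3·G − ½·(g_3)² = 4·24 − ½·4² = 88.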